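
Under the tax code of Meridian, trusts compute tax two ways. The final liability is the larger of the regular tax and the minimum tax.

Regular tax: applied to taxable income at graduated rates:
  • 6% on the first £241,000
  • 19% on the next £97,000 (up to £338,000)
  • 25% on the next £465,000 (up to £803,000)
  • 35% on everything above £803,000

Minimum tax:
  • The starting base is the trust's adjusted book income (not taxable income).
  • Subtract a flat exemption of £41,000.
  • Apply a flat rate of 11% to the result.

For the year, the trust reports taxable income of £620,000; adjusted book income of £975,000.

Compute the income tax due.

Minimum tax:
  Base (adjusted book income): £975,000
  Less exemption £41,000 → base £934,000
  £934,000 × 11% = £102,740

Regular tax:
  £241,000 × 6% = £14,460
  £97,000 × 19% = £18,430
  £282,000 × 25% = £70,500
  → £103,390

£103,390 > £102,740, so the regular tax governs.

£103,390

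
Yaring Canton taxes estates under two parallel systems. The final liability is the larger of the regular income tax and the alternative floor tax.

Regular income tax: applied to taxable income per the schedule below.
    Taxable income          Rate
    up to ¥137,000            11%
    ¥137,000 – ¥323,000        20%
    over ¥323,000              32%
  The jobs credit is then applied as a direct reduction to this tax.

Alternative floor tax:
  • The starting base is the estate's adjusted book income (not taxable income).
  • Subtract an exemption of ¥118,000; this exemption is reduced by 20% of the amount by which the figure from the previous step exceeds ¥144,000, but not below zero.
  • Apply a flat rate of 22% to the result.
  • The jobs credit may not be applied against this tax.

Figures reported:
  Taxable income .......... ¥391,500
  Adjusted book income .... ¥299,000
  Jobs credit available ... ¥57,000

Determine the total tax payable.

Alternative floor tax:
  Base (adjusted book income): ¥299,000
  Exemption: ¥118,000 − 20% × (¥299,000 − ¥144,000) = ¥118,000 − ¥31,000 = ¥87,000
  Base: ¥299,000 − ¥87,000 = ¥212,000
  ¥212,000 × 22% = ¥46,640

Regular income tax:
  ¥137,000 × 11% = ¥15,070
  ¥186,000 × 20% = ¥37,200
  ¥68,500 × 32% = ¥21,920
  → ¥74,190
  Less jobs credit ¥57,000 → ¥17,190

¥46,640 > ¥17,190, so the alternative floor tax is the binding amount.

¥46,640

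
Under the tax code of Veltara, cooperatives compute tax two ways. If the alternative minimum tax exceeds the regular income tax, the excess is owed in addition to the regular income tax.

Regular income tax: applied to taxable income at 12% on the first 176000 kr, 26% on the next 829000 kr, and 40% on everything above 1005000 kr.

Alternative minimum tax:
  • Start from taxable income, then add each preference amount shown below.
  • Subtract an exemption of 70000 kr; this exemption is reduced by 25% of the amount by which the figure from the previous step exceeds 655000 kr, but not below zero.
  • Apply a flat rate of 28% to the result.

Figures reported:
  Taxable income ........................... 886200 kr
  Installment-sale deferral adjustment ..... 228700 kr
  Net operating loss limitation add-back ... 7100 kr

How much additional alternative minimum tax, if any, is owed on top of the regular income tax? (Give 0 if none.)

108388 kr

Regular income tax:
  176000 kr × 12% = 21120 kr
  710200 kr × 26% = 184652 kr
  → 205772 kr

Alternative minimum tax:
  Adjusted income: 886200 kr + 228700 kr + 7100 kr = 1122000 kr
  Exemption: 25% × (1122000 kr − 655000 kr) = 116750 kr ≥ 70000 kr, so the exemption is fully phased out
  Base: 1122000 kr − 0 kr = 1122000 kr
  1122000 kr × 28% = 314160 kr

Excess of alternative minimum tax over regular income tax: 314160 kr − 205772 kr = 108388 kr.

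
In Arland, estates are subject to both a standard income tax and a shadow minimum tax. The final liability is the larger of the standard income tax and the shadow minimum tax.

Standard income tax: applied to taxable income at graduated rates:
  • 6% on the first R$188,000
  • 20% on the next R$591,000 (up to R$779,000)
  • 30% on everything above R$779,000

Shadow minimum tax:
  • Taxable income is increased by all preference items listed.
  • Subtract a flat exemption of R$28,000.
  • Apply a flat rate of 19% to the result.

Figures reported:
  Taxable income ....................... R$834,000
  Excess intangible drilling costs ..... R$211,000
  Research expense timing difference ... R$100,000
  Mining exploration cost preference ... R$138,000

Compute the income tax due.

R$238,450

Standard income tax:
  R$188,000 × 6% = R$11,280
  R$591,000 × 20% = R$118,200
  R$55,000 × 30% = R$16,500
  → R$145,980

Shadow minimum tax:
  Adjusted income: R$834,000 + R$211,000 + R$100,000 + R$138,000 = R$1,283,000
  Less exemption R$28,000 → base R$1,255,000
  R$1,255,000 × 19% = R$238,450

R$238,450 > R$145,980, so the shadow minimum tax is the binding amount.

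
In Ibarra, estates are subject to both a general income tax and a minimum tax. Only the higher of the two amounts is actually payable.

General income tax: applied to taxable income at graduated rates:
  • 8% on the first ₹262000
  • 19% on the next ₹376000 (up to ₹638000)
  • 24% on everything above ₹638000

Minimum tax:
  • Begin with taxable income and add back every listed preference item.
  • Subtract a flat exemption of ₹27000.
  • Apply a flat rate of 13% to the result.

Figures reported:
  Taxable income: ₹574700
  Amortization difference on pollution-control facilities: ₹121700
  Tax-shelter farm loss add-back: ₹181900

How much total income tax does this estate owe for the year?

₹110669

Minimum tax:
  Adjusted income: ₹574700 + ₹121700 + ₹181900 = ₹878300
  Less exemption ₹27000 → base ₹851300
  ₹851300 × 13% = ₹110669

General income tax:
  ₹262000 × 8% = ₹20960
  ₹312700 × 19% = ₹59413
  → ₹80373

₹110669 > ₹80373, so the minimum tax is the binding amount.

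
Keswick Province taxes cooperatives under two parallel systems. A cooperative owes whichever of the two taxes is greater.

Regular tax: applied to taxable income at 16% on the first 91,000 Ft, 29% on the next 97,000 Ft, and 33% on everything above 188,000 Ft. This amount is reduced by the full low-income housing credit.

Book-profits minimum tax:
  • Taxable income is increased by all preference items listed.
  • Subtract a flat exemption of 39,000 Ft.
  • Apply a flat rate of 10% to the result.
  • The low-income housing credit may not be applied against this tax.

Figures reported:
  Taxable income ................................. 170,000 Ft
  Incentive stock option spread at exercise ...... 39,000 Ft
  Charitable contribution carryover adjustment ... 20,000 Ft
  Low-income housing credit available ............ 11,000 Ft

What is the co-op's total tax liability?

Regular tax:
  91,000 Ft × 16% = 14,560 Ft
  79,000 Ft × 29% = 22,910 Ft
  → 37,470 Ft
  Less low-income housing credit 11,000 Ft → 26,470 Ft

Book-profits minimum tax:
  Adjusted income: 170,000 Ft + 39,000 Ft + 20,000 Ft = 229,000 Ft
  Less exemption 39,000 Ft → base 190,000 Ft
  190,000 Ft × 10% = 19,000 Ft

26,470 Ft > 19,000 Ft, so the regular tax governs.

26,470 Ft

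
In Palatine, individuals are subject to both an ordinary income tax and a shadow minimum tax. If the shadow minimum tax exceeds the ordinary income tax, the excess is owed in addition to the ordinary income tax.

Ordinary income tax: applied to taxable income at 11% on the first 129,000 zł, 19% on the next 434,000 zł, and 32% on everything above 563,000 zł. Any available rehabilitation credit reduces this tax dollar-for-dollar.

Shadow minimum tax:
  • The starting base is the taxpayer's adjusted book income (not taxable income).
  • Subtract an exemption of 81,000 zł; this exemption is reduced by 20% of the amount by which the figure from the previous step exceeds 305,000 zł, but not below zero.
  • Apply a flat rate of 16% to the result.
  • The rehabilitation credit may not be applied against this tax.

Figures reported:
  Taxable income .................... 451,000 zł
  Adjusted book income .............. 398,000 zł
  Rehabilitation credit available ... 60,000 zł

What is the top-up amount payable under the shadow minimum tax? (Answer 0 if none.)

Shadow minimum tax:
  Base (adjusted book income): 398,000 zł
  Exemption: 81,000 zł − 20% × (398,000 zł − 305,000 zł) = 81,000 zł − 18,600 zł = 62,400 zł
  Base: 398,000 zł − 62,400 zł = 335,600 zł
  335,600 zł × 16% = 53,696 zł

Ordinary income tax:
  129,000 zł × 11% = 14,190 zł
  322,000 zł × 19% = 61,180 zł
  → 75,370 zł
  Less rehabilitation credit 60,000 zł → 15,370 zł

Excess of shadow minimum tax over ordinary income tax: 53,696 zł − 15,370 zł = 38,326 zł.

38,326 zł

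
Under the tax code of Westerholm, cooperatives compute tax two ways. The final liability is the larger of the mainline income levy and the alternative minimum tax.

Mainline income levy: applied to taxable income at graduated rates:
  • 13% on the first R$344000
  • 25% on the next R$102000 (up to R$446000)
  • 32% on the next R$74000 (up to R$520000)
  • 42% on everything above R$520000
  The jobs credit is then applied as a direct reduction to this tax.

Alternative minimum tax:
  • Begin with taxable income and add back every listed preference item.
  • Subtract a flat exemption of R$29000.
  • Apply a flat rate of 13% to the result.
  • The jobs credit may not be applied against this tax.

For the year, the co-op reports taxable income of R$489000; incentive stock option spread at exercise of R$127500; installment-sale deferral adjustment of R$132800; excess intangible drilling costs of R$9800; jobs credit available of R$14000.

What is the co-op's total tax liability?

R$94913

Mainline income levy:
  R$344000 × 13% = R$44720
  R$102000 × 25% = R$25500
  R$43000 × 32% = R$13760
  → R$83980
  Less jobs credit R$14000 → R$69980

Alternative minimum tax:
  Adjusted income: R$489000 + R$127500 + R$132800 + R$9800 = R$759100
  Less exemption R$29000 → base R$730100
  R$730100 × 13% = R$94913

R$94913 > R$69980, so the alternative minimum tax is the binding amount.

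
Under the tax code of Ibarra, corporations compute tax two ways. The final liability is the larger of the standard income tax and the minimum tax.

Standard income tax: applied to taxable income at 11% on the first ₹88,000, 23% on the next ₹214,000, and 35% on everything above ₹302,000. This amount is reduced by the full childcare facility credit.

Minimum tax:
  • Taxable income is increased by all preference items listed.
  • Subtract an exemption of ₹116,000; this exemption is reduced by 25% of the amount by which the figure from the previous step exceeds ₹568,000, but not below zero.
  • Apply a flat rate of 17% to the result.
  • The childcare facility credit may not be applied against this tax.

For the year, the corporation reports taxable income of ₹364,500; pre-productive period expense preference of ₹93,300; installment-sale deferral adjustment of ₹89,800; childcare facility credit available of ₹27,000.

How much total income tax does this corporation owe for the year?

Minimum tax:
  Adjusted income: ₹364,500 + ₹93,300 + ₹89,800 = ₹547,600
  Exemption: ₹547,600 ≤ ₹568,000, so full ₹116,000 applies
  Base: ₹547,600 − ₹116,000 = ₹431,600
  ₹431,600 × 17% = ₹73,372

Standard income tax:
  ₹88,000 × 11% = ₹9,680
  ₹214,000 × 23% = ₹49,220
  ₹62,500 × 35% = ₹21,875
  → ₹80,775
  Less childcare facility credit ₹27,000 → ₹53,775

₹73,372 > ₹53,775, so the minimum tax is the binding amount.

₹73,372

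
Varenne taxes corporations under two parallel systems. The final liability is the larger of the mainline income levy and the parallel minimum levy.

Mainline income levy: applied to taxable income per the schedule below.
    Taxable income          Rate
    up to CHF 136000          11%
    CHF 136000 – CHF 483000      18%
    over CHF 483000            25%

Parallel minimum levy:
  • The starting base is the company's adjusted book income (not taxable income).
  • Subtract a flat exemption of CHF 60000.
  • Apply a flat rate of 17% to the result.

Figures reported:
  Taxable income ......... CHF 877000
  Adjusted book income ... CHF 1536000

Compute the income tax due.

Mainline income levy:
  CHF 136000 × 11% = CHF 14960
  CHF 347000 × 18% = CHF 62460
  CHF 394000 × 25% = CHF 98500
  → CHF 175920

Parallel minimum levy:
  Base (adjusted book income): CHF 1536000
  Less exemption CHF 60000 → base CHF 1476000
  CHF 1476000 × 17% = CHF 250920

CHF 250920 > CHF 175920, so the parallel minimum levy is the binding amount.

CHF 250920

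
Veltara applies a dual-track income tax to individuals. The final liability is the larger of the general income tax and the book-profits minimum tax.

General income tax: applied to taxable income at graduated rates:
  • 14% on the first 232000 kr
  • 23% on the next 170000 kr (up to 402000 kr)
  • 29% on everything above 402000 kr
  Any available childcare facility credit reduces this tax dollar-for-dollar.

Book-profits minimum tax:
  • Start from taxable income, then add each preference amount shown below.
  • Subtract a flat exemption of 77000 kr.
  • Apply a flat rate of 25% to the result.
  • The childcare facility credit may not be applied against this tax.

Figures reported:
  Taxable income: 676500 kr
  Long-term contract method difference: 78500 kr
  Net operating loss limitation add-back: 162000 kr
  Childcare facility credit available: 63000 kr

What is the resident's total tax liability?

210000 kr

General income tax:
  232000 kr × 14% = 32480 kr
  170000 kr × 23% = 39100 kr
  274500 kr × 29% = 79605 kr
  → 151185 kr
  Less childcare facility credit 63000 kr → 88185 kr

Book-profits minimum tax:
  Adjusted income: 676500 kr + 78500 kr + 162000 kr = 917000 kr
  Less exemption 77000 kr → base 840000 kr
  840000 kr × 25% = 210000 kr

210000 kr > 88185 kr, so the book-profits minimum tax is the binding amount.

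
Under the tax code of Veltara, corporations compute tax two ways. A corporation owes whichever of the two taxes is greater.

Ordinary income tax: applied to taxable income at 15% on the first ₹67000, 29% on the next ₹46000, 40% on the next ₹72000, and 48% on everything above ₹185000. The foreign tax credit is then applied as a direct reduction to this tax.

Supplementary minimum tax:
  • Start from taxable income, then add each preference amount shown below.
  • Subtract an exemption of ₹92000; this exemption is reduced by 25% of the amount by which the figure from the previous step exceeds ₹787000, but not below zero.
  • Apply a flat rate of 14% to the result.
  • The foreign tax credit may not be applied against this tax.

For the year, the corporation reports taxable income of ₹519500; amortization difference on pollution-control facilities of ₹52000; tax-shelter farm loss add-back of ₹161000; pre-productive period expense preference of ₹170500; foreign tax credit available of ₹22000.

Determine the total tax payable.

₹190750

Supplementary minimum tax:
  Adjusted income: ₹519500 + ₹52000 + ₹161000 + ₹170500 = ₹903000
  Exemption: ₹92000 − 25% × (₹903000 − ₹787000) = ₹92000 − ₹29000 = ₹63000
  Base: ₹903000 − ₹63000 = ₹840000
  ₹840000 × 14% = ₹117600

Ordinary income tax:
  ₹67000 × 15% = ₹10050
  ₹46000 × 29% = ₹13340
  ₹72000 × 40% = ₹28800
  ₹334500 × 48% = ₹160560
  → ₹212750
  Less foreign tax credit ₹22000 → ₹190750

₹190750 > ₹117600, so the ordinary income tax governs.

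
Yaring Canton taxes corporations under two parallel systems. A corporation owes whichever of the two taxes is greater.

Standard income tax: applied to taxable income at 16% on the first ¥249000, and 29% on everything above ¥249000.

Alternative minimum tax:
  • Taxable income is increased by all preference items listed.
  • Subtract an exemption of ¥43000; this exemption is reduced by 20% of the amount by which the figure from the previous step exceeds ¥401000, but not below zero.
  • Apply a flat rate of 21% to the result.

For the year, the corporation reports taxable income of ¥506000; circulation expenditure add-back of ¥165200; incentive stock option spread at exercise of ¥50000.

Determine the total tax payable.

Alternative minimum tax:
  Adjusted income: ¥506000 + ¥165200 + ¥50000 = ¥721200
  Exemption: 20% × (¥721200 − ¥401000) = ¥64040 ≥ ¥43000, so the exemption is fully phased out
  Base: ¥721200 − ¥0 = ¥721200
  ¥721200 × 21% = ¥151452

Standard income tax:
  ¥249000 × 16% = ¥39840
  ¥257000 × 29% = ¥74530
  → ¥114370

¥151452 > ¥114370, so the alternative minimum tax is the binding amount.

¥151452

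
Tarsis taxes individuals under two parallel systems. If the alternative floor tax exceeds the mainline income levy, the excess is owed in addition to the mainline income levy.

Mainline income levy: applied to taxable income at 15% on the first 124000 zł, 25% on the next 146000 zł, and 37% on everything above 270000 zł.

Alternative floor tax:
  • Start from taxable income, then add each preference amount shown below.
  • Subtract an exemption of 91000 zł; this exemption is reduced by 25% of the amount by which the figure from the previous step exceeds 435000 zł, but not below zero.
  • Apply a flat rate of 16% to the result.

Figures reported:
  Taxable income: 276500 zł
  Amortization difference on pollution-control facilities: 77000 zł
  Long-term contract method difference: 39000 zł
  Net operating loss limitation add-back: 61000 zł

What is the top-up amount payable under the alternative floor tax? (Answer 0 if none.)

Mainline income levy:
  124000 zł × 15% = 18600 zł
  146000 zł × 25% = 36500 zł
  6500 zł × 37% = 2405 zł
  → 57505 zł

Alternative floor tax:
  Adjusted income: 276500 zł + 77000 zł + 39000 zł + 61000 zł = 453500 zł
  Exemption: 91000 zł − 25% × (453500 zł − 435000 zł) = 91000 zł − 4625 zł = 86375 zł
  Base: 453500 zł − 86375 zł = 367125 zł
  367125 zł × 16% = 58740 zł

Excess of alternative floor tax over mainline income levy: 58740 zł − 57505 zł = 1235 zł.

1235 zł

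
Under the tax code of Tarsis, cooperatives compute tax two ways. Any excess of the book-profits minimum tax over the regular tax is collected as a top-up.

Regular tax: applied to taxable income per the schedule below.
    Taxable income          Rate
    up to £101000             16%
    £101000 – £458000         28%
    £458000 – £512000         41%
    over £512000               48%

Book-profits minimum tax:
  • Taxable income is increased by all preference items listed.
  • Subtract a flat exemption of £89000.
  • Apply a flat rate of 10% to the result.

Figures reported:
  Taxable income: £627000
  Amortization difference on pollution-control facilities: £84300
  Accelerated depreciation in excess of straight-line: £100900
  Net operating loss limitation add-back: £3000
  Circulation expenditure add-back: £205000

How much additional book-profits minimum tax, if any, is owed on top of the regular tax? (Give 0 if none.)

£0

Regular tax:
  £101000 × 16% = £16160
  £357000 × 28% = £99960
  £54000 × 41% = £22140
  £115000 × 48% = £55200
  → £193460

Book-profits minimum tax:
  Adjusted income: £627000 + £84300 + £100900 + £3000 + £205000 = £1020200
  Less exemption £89000 → base £931200
  £931200 × 10% = £93120

£93120 ≤ £193460, so no add-on is due.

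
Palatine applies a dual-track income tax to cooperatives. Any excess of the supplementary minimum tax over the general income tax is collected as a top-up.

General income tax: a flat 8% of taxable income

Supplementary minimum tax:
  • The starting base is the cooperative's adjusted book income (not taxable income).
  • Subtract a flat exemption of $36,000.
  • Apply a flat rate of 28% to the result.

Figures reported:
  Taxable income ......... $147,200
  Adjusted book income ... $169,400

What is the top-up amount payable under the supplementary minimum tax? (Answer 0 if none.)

$25,576

General income tax:
  $147,200 × 8% = $11,776

Supplementary minimum tax:
  Base (adjusted book income): $169,400
  Less exemption $36,000 → base $133,400
  $133,400 × 28% = $37,352

Excess of supplementary minimum tax over general income tax: $37,352 − $11,776 = $25,576.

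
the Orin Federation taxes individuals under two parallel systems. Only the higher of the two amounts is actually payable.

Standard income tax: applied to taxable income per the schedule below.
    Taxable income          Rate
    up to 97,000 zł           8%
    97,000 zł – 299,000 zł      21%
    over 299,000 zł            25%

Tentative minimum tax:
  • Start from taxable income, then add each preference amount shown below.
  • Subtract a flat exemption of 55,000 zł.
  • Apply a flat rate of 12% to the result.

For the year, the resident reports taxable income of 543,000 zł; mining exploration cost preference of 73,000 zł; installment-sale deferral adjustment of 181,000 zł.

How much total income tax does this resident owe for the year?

111,180 zł

Tentative minimum tax:
  Adjusted income: 543,000 zł + 73,000 zł + 181,000 zł = 797,000 zł
  Less exemption 55,000 zł → base 742,000 zł
  742,000 zł × 12% = 89,040 zł

Standard income tax:
  97,000 zł × 8% = 7,760 zł
  202,000 zł × 21% = 42,420 zł
  244,000 zł × 25% = 61,000 zł
  → 111,180 zł

111,180 zł > 89,040 zł, so the standard income tax governs.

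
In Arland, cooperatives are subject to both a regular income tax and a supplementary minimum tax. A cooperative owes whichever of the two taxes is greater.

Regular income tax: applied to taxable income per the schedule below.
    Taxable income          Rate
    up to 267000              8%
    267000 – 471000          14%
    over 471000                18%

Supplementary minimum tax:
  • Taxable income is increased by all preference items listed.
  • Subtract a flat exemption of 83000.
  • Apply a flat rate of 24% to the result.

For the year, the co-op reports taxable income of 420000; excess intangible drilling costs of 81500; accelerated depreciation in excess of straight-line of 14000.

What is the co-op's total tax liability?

Supplementary minimum tax:
  Adjusted income: 420000 + 81500 + 14000 = 515500
  Less exemption 83000 → base 432500
  432500 × 24% = 103800

Regular income tax:
  267000 × 8% = 21360
  153000 × 14% = 21420
  → 42780

103800 > 42780, so the supplementary minimum tax is the binding amount.

103800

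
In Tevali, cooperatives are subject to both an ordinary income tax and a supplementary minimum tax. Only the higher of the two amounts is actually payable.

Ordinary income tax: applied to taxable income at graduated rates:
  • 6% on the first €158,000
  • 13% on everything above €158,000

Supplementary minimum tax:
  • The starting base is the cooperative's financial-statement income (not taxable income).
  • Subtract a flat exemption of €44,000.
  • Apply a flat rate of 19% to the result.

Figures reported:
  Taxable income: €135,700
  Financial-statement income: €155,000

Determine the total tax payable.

Supplementary minimum tax:
  Base (financial-statement income): €155,000
  Less exemption €44,000 → base €111,000
  €111,000 × 19% = €21,090

Ordinary income tax:
  €135,700 × 6% = €8,142

€21,090 > €8,142, so the supplementary minimum tax is the binding amount.

€21,090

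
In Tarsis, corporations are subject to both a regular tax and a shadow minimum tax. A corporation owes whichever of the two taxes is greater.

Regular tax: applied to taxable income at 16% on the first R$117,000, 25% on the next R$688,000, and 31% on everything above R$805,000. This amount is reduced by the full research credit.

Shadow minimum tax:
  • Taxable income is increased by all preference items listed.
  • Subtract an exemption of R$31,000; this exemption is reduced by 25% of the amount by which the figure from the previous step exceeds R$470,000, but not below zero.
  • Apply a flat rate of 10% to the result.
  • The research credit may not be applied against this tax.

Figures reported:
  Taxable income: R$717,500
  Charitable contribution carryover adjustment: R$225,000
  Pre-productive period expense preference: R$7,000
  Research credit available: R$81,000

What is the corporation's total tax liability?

Shadow minimum tax:
  Adjusted income: R$717,500 + R$225,000 + R$7,000 = R$949,500
  Exemption: 25% × (R$949,500 − R$470,000) = R$119,875 ≥ R$31,000, so the exemption is fully phased out
  Base: R$949,500 − R$0 = R$949,500
  R$949,500 × 10% = R$94,950

Regular tax:
  R$117,000 × 16% = R$18,720
  R$600,500 × 25% = R$150,125
  → R$168,845
  Less research credit R$81,000 → R$87,845

R$94,950 > R$87,845, so the shadow minimum tax is the binding amount.

R$94,950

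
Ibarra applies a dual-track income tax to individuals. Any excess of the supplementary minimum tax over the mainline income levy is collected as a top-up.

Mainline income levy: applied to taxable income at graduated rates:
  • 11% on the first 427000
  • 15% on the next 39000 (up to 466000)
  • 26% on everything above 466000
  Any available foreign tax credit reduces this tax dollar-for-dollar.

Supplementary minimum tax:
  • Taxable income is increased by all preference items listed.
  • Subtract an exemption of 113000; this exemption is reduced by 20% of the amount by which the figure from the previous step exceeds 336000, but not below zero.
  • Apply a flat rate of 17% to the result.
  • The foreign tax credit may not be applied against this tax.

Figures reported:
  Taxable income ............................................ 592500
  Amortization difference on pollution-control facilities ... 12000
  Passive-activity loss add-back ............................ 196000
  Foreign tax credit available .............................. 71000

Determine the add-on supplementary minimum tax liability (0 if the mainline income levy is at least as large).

117958

Supplementary minimum tax:
  Adjusted income: 592500 + 12000 + 196000 = 800500
  Exemption: 113000 − 20% × (800500 − 336000) = 113000 − 92900 = 20100
  Base: 800500 − 20100 = 780400
  780400 × 17% = 132668

Mainline income levy:
  427000 × 11% = 46970
  39000 × 15% = 5850
  126500 × 26% = 32890
  → 85710
  Less foreign tax credit 71000 → 14710

Excess of supplementary minimum tax over mainline income levy: 132668 − 14710 = 117958.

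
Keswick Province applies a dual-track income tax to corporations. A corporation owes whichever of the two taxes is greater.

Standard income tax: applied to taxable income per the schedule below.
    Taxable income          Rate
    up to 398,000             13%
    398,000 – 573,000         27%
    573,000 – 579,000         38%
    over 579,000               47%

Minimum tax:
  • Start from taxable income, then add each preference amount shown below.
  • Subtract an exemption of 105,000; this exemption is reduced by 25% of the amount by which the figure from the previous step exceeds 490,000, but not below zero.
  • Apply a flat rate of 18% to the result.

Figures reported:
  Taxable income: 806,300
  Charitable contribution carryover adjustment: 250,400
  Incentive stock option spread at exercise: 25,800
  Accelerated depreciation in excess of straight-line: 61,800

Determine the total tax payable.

Minimum tax:
  Adjusted income: 806,300 + 250,400 + 25,800 + 61,800 = 1,144,300
  Exemption: 25% × (1,144,300 − 490,000) = 163,575 ≥ 105,000, so the exemption is fully phased out
  Base: 1,144,300 − 0 = 1,144,300
  1,144,300 × 18% = 205,974

Standard income tax:
  398,000 × 13% = 51,740
  175,000 × 27% = 47,250
  6,000 × 38% = 2,280
  227,300 × 47% = 106,831
  → 208,101

208,101 > 205,974, so the standard income tax governs.

208,101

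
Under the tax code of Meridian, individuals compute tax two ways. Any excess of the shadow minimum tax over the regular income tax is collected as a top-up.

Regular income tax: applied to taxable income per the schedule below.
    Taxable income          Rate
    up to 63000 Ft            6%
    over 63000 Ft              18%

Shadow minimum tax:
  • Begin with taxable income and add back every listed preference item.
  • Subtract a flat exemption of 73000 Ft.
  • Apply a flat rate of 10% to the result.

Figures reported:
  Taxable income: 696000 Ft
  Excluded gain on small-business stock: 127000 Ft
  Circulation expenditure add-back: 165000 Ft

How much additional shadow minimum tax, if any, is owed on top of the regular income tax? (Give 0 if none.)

0 Ft

Shadow minimum tax:
  Adjusted income: 696000 Ft + 127000 Ft + 165000 Ft = 988000 Ft
  Less exemption 73000 Ft → base 915000 Ft
  915000 Ft × 10% = 91500 Ft

Regular income tax:
  63000 Ft × 6% = 3780 Ft
  633000 Ft × 18% = 113940 Ft
  → 117720 Ft

91500 Ft ≤ 117720 Ft, so no add-on is due.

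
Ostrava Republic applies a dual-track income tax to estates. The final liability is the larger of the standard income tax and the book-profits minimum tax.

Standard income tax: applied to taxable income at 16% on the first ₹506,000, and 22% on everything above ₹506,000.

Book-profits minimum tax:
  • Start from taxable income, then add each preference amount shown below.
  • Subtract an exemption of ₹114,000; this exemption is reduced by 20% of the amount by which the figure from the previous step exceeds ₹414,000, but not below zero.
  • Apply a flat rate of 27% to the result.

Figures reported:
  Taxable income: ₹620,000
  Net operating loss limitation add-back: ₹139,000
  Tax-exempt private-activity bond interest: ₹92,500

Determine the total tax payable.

₹222,750

Standard income tax:
  ₹506,000 × 16% = ₹80,960
  ₹114,000 × 22% = ₹25,080
  → ₹106,040

Book-profits minimum tax:
  Adjusted income: ₹620,000 + ₹139,000 + ₹92,500 = ₹851,500
  Exemption: ₹114,000 − 20% × (₹851,500 − ₹414,000) = ₹114,000 − ₹87,500 = ₹26,500
  Base: ₹851,500 − ₹26,500 = ₹825,000
  ₹825,000 × 27% = ₹222,750

₹222,750 > ₹106,040, so the book-profits minimum tax is the binding amount.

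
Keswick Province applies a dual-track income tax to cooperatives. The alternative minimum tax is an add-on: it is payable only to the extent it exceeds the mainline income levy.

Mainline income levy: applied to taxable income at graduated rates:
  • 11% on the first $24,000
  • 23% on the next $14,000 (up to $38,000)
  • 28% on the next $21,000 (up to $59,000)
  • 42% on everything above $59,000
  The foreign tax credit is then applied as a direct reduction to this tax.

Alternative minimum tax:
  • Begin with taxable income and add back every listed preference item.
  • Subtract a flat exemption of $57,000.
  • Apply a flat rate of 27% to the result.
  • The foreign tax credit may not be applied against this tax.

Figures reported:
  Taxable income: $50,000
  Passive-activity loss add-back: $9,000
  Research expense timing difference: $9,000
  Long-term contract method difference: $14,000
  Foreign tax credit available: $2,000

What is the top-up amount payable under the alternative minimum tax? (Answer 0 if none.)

Alternative minimum tax:
  Adjusted income: $50,000 + $9,000 + $9,000 + $14,000 = $82,000
  Less exemption $57,000 → base $25,000
  $25,000 × 27% = $6,750

Mainline income levy:
  $24,000 × 11% = $2,640
  $14,000 × 23% = $3,220
  $12,000 × 28% = $3,360
  → $9,220
  Less foreign tax credit $2,000 → $7,220

$6,750 ≤ $7,220, so no add-on is due.

$0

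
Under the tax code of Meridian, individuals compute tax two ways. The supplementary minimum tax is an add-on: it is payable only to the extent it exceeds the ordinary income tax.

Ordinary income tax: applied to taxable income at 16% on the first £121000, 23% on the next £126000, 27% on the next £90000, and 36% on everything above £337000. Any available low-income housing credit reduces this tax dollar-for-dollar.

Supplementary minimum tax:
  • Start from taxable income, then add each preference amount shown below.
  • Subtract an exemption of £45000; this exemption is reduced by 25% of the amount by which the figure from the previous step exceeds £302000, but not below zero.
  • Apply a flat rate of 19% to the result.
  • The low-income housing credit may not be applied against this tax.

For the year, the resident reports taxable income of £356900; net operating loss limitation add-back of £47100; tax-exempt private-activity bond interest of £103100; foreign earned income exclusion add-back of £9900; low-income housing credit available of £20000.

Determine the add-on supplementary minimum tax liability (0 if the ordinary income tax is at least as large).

£38426

Ordinary income tax:
  £121000 × 16% = £19360
  £126000 × 23% = £28980
  £90000 × 27% = £24300
  £19900 × 36% = £7164
  → £79804
  Less low-income housing credit £20000 → £59804

Supplementary minimum tax:
  Adjusted income: £356900 + £47100 + £103100 + £9900 = £517000
  Exemption: 25% × (£517000 − £302000) = £53750 ≥ £45000, so the exemption is fully phased out
  Base: £517000 − £0 = £517000
  £517000 × 19% = £98230

Excess of supplementary minimum tax over ordinary income tax: £98230 − £59804 = £38426.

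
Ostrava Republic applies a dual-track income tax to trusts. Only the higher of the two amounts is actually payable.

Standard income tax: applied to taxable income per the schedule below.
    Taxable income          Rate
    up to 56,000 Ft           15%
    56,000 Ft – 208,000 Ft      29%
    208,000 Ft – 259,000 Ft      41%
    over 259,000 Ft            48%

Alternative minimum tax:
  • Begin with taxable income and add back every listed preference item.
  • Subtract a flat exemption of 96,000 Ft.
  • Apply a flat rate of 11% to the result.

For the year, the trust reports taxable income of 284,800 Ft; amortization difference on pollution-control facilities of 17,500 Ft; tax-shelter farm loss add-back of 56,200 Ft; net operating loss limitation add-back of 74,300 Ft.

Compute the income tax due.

85,774 Ft

Standard income tax:
  56,000 Ft × 15% = 8,400 Ft
  152,000 Ft × 29% = 44,080 Ft
  51,000 Ft × 41% = 20,910 Ft
  25,800 Ft × 48% = 12,384 Ft
  → 85,774 Ft

Alternative minimum tax:
  Adjusted income: 284,800 Ft + 17,500 Ft + 56,200 Ft + 74,300 Ft = 432,800 Ft
  Less exemption 96,000 Ft → base 336,800 Ft
  336,800 Ft × 11% = 37,048 Ft

85,774 Ft > 37,048 Ft, so the standard income tax governs.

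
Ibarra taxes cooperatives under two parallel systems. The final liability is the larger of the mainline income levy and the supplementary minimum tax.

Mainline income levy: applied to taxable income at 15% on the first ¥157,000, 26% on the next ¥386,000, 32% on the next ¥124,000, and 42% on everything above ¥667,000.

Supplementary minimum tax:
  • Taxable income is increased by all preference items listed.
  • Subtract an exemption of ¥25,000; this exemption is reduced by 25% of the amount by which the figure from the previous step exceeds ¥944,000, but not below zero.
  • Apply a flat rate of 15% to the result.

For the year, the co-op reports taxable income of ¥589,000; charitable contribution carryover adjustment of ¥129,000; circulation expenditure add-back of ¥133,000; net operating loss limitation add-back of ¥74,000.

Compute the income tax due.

Mainline income levy:
  ¥157,000 × 15% = ¥23,550
  ¥386,000 × 26% = ¥100,360
  ¥46,000 × 32% = ¥14,720
  → ¥138,630

Supplementary minimum tax:
  Adjusted income: ¥589,000 + ¥129,000 + ¥133,000 + ¥74,000 = ¥925,000
  Exemption: ¥925,000 ≤ ¥944,000, so full ¥25,000 applies
  Base: ¥925,000 − ¥25,000 = ¥900,000
  ¥900,000 × 15% = ¥135,000

¥138,630 > ¥135,000, so the mainline income levy governs.

¥138,630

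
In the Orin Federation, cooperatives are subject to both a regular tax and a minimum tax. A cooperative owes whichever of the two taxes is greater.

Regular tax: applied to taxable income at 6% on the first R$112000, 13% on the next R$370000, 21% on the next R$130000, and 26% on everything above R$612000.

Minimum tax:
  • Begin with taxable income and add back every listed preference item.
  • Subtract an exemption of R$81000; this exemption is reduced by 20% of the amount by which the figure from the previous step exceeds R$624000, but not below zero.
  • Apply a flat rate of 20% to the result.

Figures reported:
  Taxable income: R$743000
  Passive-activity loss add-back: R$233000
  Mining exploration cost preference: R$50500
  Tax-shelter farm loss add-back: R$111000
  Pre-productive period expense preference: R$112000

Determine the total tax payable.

Regular tax:
  R$112000 × 6% = R$6720
  R$370000 × 13% = R$48100
  R$130000 × 21% = R$27300
  R$131000 × 26% = R$34060
  → R$116180

Minimum tax:
  Adjusted income: R$743000 + R$233000 + R$50500 + R$111000 + R$112000 = R$1249500
  Exemption: 20% × (R$1249500 − R$624000) = R$125100 ≥ R$81000, so the exemption is fully phased out
  Base: R$1249500 − R$0 = R$1249500
  R$1249500 × 20% = R$249900

R$249900 > R$116180, so the minimum tax is the binding amount.

R$249900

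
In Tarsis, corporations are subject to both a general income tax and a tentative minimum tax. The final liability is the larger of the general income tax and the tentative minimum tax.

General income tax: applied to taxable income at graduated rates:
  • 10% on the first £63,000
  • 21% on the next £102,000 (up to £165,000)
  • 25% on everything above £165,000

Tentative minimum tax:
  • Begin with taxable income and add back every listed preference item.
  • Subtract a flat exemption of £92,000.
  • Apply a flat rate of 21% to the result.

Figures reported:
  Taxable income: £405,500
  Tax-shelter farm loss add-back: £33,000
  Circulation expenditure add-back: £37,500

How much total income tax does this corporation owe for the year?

General income tax:
  £63,000 × 10% = £6,300
  £102,000 × 21% = £21,420
  £240,500 × 25% = £60,125
  → £87,845

Tentative minimum tax:
  Adjusted income: £405,500 + £33,000 + £37,500 = £476,000
  Less exemption £92,000 → base £384,000
  £384,000 × 21% = £80,640

£87,845 > £80,640, so the general income tax governs.

£87,845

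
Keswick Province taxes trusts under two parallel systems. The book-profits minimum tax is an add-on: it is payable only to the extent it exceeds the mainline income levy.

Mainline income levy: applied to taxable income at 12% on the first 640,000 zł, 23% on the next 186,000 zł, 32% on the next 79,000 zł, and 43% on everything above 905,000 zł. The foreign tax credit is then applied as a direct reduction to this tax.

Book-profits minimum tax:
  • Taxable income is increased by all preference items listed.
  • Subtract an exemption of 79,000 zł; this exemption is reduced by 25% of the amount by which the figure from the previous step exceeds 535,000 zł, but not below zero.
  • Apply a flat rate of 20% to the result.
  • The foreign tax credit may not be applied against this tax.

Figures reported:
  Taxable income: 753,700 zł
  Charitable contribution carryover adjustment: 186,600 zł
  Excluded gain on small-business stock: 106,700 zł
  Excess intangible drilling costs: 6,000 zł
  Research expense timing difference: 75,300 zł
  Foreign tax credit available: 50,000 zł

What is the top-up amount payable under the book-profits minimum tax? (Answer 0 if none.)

Mainline income levy:
  640,000 zł × 12% = 76,800 zł
  113,700 zł × 23% = 26,151 zł
  → 102,951 zł
  Less foreign tax credit 50,000 zł → 52,951 zł

Book-profits minimum tax:
  Adjusted income: 753,700 zł + 186,600 zł + 106,700 zł + 6,000 zł + 75,300 zł = 1,128,300 zł
  Exemption: 25% × (1,128,300 zł − 535,000 zł) = 148,325 zł ≥ 79,000 zł, so the exemption is fully phased out
  Base: 1,128,300 zł − 0 zł = 1,128,300 zł
  1,128,300 zł × 20% = 225,660 zł

Excess of book-profits minimum tax over mainline income levy: 225,660 zł − 52,951 zł = 172,709 zł.

172,709 zł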